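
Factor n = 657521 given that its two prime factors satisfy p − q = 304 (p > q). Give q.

Since p = q + 304, we have 657521 = q(q + 304), so q² + 304q − 657521 = 0.
Discriminant: 304² + 4·657521 = 92416 + 2630084 = 2722500; √2722500 = 1650.
q = (−304 + 1650)/2 = 673, and p = q + 304 = 977.
Check: 673 · 977 = 657521.

673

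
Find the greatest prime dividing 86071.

86071 = 17 · 5063
5063 = 61 · 83
83 is prime.
So 86071 = 17 · 61 · 83; the largest prime factor is 83.

83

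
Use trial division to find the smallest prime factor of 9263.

59

9263 is odd.
Digit sum 20, not divisible by 3.
Ends in 3: not divisible by 5.
7: 9263 = 7·1323 + 2
11: 9263 = 11·842 + 1
13: 9263 = 13·712 + 7
17: 9263 = 17·544 + 15
19: 9263 = 19·487 + 10
23: 9263 = 23·402 + 17
29: 9263 = 29·319 + 12
31: 9263 = 31·298 + 25
37: 9263 = 37·250 + 13
41: 9263 = 41·225 + 38
43: 9263 = 43·215 + 18
47: 9263 = 47·197 + 4
53: 9263 = 53·174 + 41
59: 9263 = 59·157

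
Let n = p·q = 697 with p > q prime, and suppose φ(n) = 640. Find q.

φ(n) = (p−1)(q−1) = n − (p+q) + 1, so p + q = 697 − 640 + 1 = 58.
p and q are the roots of t² − 58t + 697 = 0.
Discriminant: 58² − 4·697 = 3364 − 2788 = 576; √576 = 24.
q = (58 − 24)/2 = 17, p = (58 + 24)/2 = 41.
Check: 17 · 41 = 697.

17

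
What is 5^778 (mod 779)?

720

5^1 ≡ 5 (mod 779)
5^2 ≡ 5^2 = 25 ≡ 25 (mod 779)
5^4 ≡ 25^2 = 625 ≡ 625 (mod 779)
5^8 ≡ 625^2 = 390625 ≡ 346 (mod 779)
5^16 ≡ 346^2 = 119716 ≡ 529 (mod 779)
5^32 ≡ 529^2 = 279841 ≡ 180 (mod 779)
5^64 ≡ 180^2 = 32400 ≡ 461 (mod 779)
5^128 ≡ 461^2 = 212521 ≡ 633 (mod 779)
5^256 ≡ 633^2 = 400689 ≡ 283 (mod 779)
5^512 ≡ 283^2 = 80089 ≡ 631 (mod 779)
778 = 512 + 256 + 8 + 2 in binary powers of 2.
So 5^778 ≡ 631 · 283 · 346 · 25 ≡ 720 (mod 779).
Since 720 ≠ 1, base 5 is a Fermat witness: 779 is composite.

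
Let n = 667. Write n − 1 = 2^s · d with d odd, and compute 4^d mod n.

667 − 1 = 666 = 2^1 · 333, so d = 333.
4^1 ≡ 4 (mod 667)
4^2 ≡ 4^2 = 16 ≡ 16 (mod 667)
4^4 ≡ 16^2 = 256 ≡ 256 (mod 667)
4^8 ≡ 256^2 = 65536 ≡ 170 (mod 667)
4^16 ≡ 170^2 = 28900 ≡ 219 (mod 667)
4^32 ≡ 219^2 = 47961 ≡ 604 (mod 667)
4^64 ≡ 604^2 = 364816 ≡ 634 (mod 667)
4^128 ≡ 634^2 = 401956 ≡ 422 (mod 667)
4^256 ≡ 422^2 = 178084 ≡ 662 (mod 667)
333 = 256 + 64 + 8 + 4 + 1 in binary powers of 2.
So 4^333 ≡ 662 · 634 · 170 · 256 · 4 ≡ 179 (mod 667).
Squaring chain: 179; never reaches −1, so base 4 is a Miller–Rabin witness that 667 is composite.

179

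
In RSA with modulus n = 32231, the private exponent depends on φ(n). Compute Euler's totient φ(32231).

Factor: 32231 = 167 · 193.
φ(32231) = (167−1) · (193−1) = 166 · 192 = 31872.

31872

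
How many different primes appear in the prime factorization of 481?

481 = 13 · 37
481 = 13 · 37, which has 2 distinct prime factors.

2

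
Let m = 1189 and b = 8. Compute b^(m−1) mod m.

836

8^1 ≡ 8 (mod 1189)
8^2 ≡ 8^2 = 64 ≡ 64 (mod 1189)
8^4 ≡ 64^2 = 4096 ≡ 529 (mod 1189)
8^8 ≡ 529^2 = 279841 ≡ 426 (mod 1189)
8^16 ≡ 426^2 = 181476 ≡ 748 (mod 1189)
8^32 ≡ 748^2 = 559504 ≡ 674 (mod 1189)
8^64 ≡ 674^2 = 454276 ≡ 78 (mod 1189)
8^128 ≡ 78^2 = 6084 ≡ 139 (mod 1189)
8^256 ≡ 139^2 = 19321 ≡ 297 (mod 1189)
8^512 ≡ 297^2 = 88209 ≡ 223 (mod 1189)
8^1024 ≡ 223^2 = 49729 ≡ 980 (mod 1189)
1188 = 1024 + 128 + 32 + 4 in binary powers of 2.
So 8^1188 ≡ 980 · 139 · 674 · 529 ≡ 836 (mod 1189).
Since 836 ≠ 1, base 8 is a Fermat witness: 1189 is composite.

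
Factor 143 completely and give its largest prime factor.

13

143 = 11 · 13
13 is prime.
So 143 = 11 · 13; the largest prime factor is 13.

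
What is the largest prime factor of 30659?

30659 = 23 · 1333
1333 = 31 · 43
43 is prime.
So 30659 = 23 · 31 · 43; the largest prime factor is 43.

43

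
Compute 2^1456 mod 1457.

1397

2^1 ≡ 2 (mod 1457)
2^2 ≡ 2^2 = 4 ≡ 4 (mod 1457)
2^4 ≡ 4^2 = 16 ≡ 16 (mod 1457)
2^8 ≡ 16^2 = 256 ≡ 256 (mod 1457)
2^16 ≡ 256^2 = 65536 ≡ 1428 (mod 1457)
2^32 ≡ 1428^2 = 2039184 ≡ 841 (mod 1457)
2^64 ≡ 841^2 = 707281 ≡ 636 (mod 1457)
2^128 ≡ 636^2 = 404496 ≡ 907 (mod 1457)
2^256 ≡ 907^2 = 822649 ≡ 901 (mod 1457)
2^512 ≡ 901^2 = 811801 ≡ 252 (mod 1457)
2^1024 ≡ 252^2 = 63504 ≡ 853 (mod 1457)
1456 = 1024 + 256 + 128 + 32 + 16 in binary powers of 2.
So 2^1456 ≡ 853 · 901 · 907 · 841 · 1428 ≡ 1397 (mod 1457).
Since 1397 ≠ 1, base 2 is a Fermat witness: 1457 is composite.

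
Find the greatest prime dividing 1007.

1007 = 19 · 53
53 is prime.
So 1007 = 19 · 53; the largest prime factor is 53.

53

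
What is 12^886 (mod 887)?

12^1 ≡ 12 (mod 887)
12^2 ≡ 12^2 = 144 ≡ 144 (mod 887)
12^4 ≡ 144^2 = 20736 ≡ 335 (mod 887)
12^8 ≡ 335^2 = 112225 ≡ 463 (mod 887)
12^16 ≡ 463^2 = 214369 ≡ 602 (mod 887)
12^32 ≡ 602^2 = 362404 ≡ 508 (mod 887)
12^64 ≡ 508^2 = 258064 ≡ 834 (mod 887)
12^128 ≡ 834^2 = 695556 ≡ 148 (mod 887)
12^256 ≡ 148^2 = 21904 ≡ 616 (mod 887)
12^512 ≡ 616^2 = 379456 ≡ 707 (mod 887)
886 = 512 + 256 + 64 + 32 + 16 + 4 + 2 in binary powers of 2.
So 12^886 ≡ 707 · 616 · 834 · 508 · 602 · 335 · 144 ≡ 1 (mod 887).
Since the result is 1, base 12 gives no evidence that 887 is composite.

1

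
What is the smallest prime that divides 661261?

661261 is odd.
Digit sum 22, not divisible by 3.
Ends in 1: not divisible by 5.
7: 661261 = 7·94465 + 6
11: 661261 = 11·60114 + 7
13: 661261 = 13·50866 + 3
17: 661261 = 17·38897 + 12
19: 661261 = 19·34803 + 4
23: 661261 = 23·28750 + 11
29: 661261 = 29·22802 + 3
31: 661261 = 31·21331

31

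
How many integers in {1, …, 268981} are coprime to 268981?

Factor: 268981 = 47 · 59 · 97.
φ(268981) = (47−1) · (59−1) · (97−1) = 46 · 58 · 96 = 256128.

256128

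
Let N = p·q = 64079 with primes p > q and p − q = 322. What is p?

461

Since p = q + 322, we have 64079 = q(q + 322), so q² + 322q − 64079 = 0.
Discriminant: 322² + 4·64079 = 103684 + 256316 = 360000; √360000 = 600.
q = (−322 + 600)/2 = 139, and p = q + 322 = 461.
Check: 139 · 461 = 64079.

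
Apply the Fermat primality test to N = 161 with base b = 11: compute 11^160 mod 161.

32

11^1 ≡ 11 (mod 161)
11^2 ≡ 11^2 = 121 ≡ 121 (mod 161)
11^4 ≡ 121^2 = 14641 ≡ 151 (mod 161)
11^8 ≡ 151^2 = 22801 ≡ 100 (mod 161)
11^16 ≡ 100^2 = 10000 ≡ 18 (mod 161)
11^32 ≡ 18^2 = 324 ≡ 2 (mod 161)
11^64 ≡ 2^2 = 4 ≡ 4 (mod 161)
11^128 ≡ 4^2 = 16 ≡ 16 (mod 161)
160 = 128 + 32 in binary powers of 2.
So 11^160 ≡ 16 · 2 ≡ 32 (mod 161).
Since 32 ≠ 1, base 11 is a Fermat witness: 161 is composite.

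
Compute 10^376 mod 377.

107

10^1 ≡ 10 (mod 377)
10^2 ≡ 10^2 = 100 ≡ 100 (mod 377)
10^4 ≡ 100^2 = 10000 ≡ 198 (mod 377)
10^8 ≡ 198^2 = 39204 ≡ 373 (mod 377)
10^16 ≡ 373^2 = 139129 ≡ 16 (mod 377)
10^32 ≡ 16^2 = 256 ≡ 256 (mod 377)
10^64 ≡ 256^2 = 65536 ≡ 315 (mod 377)
10^128 ≡ 315^2 = 99225 ≡ 74 (mod 377)
10^256 ≡ 74^2 = 5476 ≡ 198 (mod 377)
376 = 256 + 64 + 32 + 16 + 8 in binary powers of 2.
So 10^376 ≡ 198 · 315 · 256 · 16 · 373 ≡ 107 (mod 377).
Since 107 ≠ 1, base 10 is a Fermat witness: 377 is composite.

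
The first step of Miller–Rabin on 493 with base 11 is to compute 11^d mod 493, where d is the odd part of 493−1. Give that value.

493 − 1 = 492 = 2^2 · 123, so d = 123.
11^1 ≡ 11 (mod 493)
11^2 ≡ 11^2 = 121 ≡ 121 (mod 493)
11^4 ≡ 121^2 = 14641 ≡ 344 (mod 493)
11^8 ≡ 344^2 = 118336 ≡ 16 (mod 493)
11^16 ≡ 16^2 = 256 ≡ 256 (mod 493)
11^32 ≡ 256^2 = 65536 ≡ 460 (mod 493)
11^64 ≡ 460^2 = 211600 ≡ 103 (mod 493)
123 = 64 + 32 + 16 + 8 + 2 + 1 in binary powers of 2.
So 11^123 ≡ 103 · 460 · 256 · 16 · 121 · 11 ≡ 97 (mod 493).
Squaring chain: 97 → 42; never reaches −1, so base 11 is a Miller–Rabin witness that 493 is composite.

97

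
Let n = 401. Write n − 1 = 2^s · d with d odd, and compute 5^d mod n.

401 − 1 = 400 = 2^4 · 25, so d = 25.
5^1 ≡ 5 (mod 401)
5^2 ≡ 5^2 = 25 ≡ 25 (mod 401)
5^4 ≡ 25^2 = 625 ≡ 224 (mod 401)
5^8 ≡ 224^2 = 50176 ≡ 51 (mod 401)
5^16 ≡ 51^2 = 2601 ≡ 195 (mod 401)
25 = 16 + 8 + 1 in binary powers of 2.
So 5^25 ≡ 195 · 51 · 5 ≡ 1 (mod 401).
Since 5^d ≡ 1 (mod 401), base 5 does not prove 401 composite.

1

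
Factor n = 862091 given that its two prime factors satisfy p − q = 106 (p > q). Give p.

Since p = q + 106, we have 862091 = q(q + 106), so q² + 106q − 862091 = 0.
Discriminant: 106² + 4·862091 = 11236 + 3448364 = 3459600; √3459600 = 1860.
q = (−106 + 1860)/2 = 877, and p = q + 106 = 983.
Check: 877 · 983 = 862091.

983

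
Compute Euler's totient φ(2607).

1560

Factor: 2607 = 3 · 11 · 79.
φ(2607) = (3−1) · (11−1) · (79−1) = 2 · 10 · 78 = 1560.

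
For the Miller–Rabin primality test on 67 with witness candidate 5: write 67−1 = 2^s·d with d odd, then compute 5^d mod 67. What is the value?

67 − 1 = 66 = 2^1 · 33, so d = 33.
5^1 ≡ 5 (mod 67)
5^2 ≡ 5^2 = 25 ≡ 25 (mod 67)
5^4 ≡ 25^2 = 625 ≡ 22 (mod 67)
5^8 ≡ 22^2 = 484 ≡ 15 (mod 67)
5^16 ≡ 15^2 = 225 ≡ 24 (mod 67)
5^32 ≡ 24^2 = 576 ≡ 40 (mod 67)
33 = 32 + 1 in binary powers of 2.
So 5^33 ≡ 40 · 5 ≡ 66 (mod 67).
Since 5^d ≡ 66 (mod 67), base 5 does not prove 67 composite.

66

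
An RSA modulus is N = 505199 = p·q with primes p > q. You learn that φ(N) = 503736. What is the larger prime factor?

907

φ(n) = (p−1)(q−1) = n − (p+q) + 1, so p + q = 505199 − 503736 + 1 = 1464.
p and q are the roots of t² − 1464t + 505199 = 0.
Discriminant: 1464² − 4·505199 = 2143296 − 2020796 = 122500; √122500 = 350.
q = (1464 − 350)/2 = 557, p = (1464 + 350)/2 = 907.
Check: 557 · 907 = 505199.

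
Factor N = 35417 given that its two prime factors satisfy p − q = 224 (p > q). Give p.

Since p = q + 224, we have 35417 = q(q + 224), so q² + 224q − 35417 = 0.
Discriminant: 224² + 4·35417 = 50176 + 141668 = 191844; √191844 = 438.
q = (−224 + 438)/2 = 107, and p = q + 224 = 331.
Check: 107 · 331 = 35417.

331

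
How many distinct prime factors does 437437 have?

437437 = 7 · 62491
62491 = 11 · 5681
5681 = 13 · 437
437 = 19 · 23
437437 = 7 · 11 · 13 · 19 · 23, which has 5 distinct prime factors.

5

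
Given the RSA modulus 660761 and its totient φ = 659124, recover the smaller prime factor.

φ(n) = (p−1)(q−1) = n − (p+q) + 1, so p + q = 660761 − 659124 + 1 = 1638.
p and q are the roots of t² − 1638t + 660761 = 0.
Discriminant: 1638² − 4·660761 = 2683044 − 2643044 = 40000; √40000 = 200.
q = (1638 − 200)/2 = 719, p = (1638 + 200)/2 = 919.
Check: 719 · 919 = 660761.

719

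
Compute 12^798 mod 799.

780

12^1 ≡ 12 (mod 799)
12^2 ≡ 12^2 = 144 ≡ 144 (mod 799)
12^4 ≡ 144^2 = 20736 ≡ 761 (mod 799)
12^8 ≡ 761^2 = 579121 ≡ 645 (mod 799)
12^16 ≡ 645^2 = 416025 ≡ 545 (mod 799)
12^32 ≡ 545^2 = 297025 ≡ 596 (mod 799)
12^64 ≡ 596^2 = 355216 ≡ 460 (mod 799)
12^128 ≡ 460^2 = 211600 ≡ 664 (mod 799)
12^256 ≡ 664^2 = 440896 ≡ 647 (mod 799)
12^512 ≡ 647^2 = 418609 ≡ 732 (mod 799)
798 = 512 + 256 + 16 + 8 + 4 + 2 in binary powers of 2.
So 12^798 ≡ 732 · 647 · 545 · 645 · 761 · 144 ≡ 780 (mod 799).
Since 780 ≠ 1, base 12 is a Fermat witness: 799 is composite.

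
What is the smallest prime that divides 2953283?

2953283 is odd.
Digit sum 32, not divisible by 3.
Ends in 3: not divisible by 5.
7: 2953283 = 7·421897 + 4
11: 2953283 = 11·268480 + 3
13: 2953283 = 13·227175 + 8
17: 2953283 = 17·173722 + 9
19: 2953283 = 19·155435 + 18
23: 2953283 = 23·128403 + 14
29: 2953283 = 29·101837 + 10
31: 2953283 = 31·95267 + 6
37: 2953283 = 37·79818 + 17
41: 2953283 = 41·72031 + 12
43: 2953283 = 43·68681

43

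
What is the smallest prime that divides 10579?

10579 is odd.
Digit sum 22, not divisible by 3.
Ends in 9: not divisible by 5.
7: 10579 = 7·1511 + 2
11: 10579 = 11·961 + 8
13: 10579 = 13·813 + 10
17: 10579 = 17·622 + 5
19: 10579 = 19·556 + 15
23: 10579 = 23·459 + 22
29: 10579 = 29·364 + 23
31: 10579 = 31·341 + 8
37: 10579 = 37·285 + 34
41: 10579 = 41·258 + 1
43: 10579 = 43·246 + 1
47: 10579 = 47·225 + 4
53: 10579 = 53·199 + 32
59: 10579 = 59·179 + 18
61: 10579 = 61·173 + 26
67: 10579 = 67·157 + 60
71: 10579 = 71·149

71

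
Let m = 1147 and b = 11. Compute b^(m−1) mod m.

593

11^1 ≡ 11 (mod 1147)
11^2 ≡ 11^2 = 121 ≡ 121 (mod 1147)
11^4 ≡ 121^2 = 14641 ≡ 877 (mod 1147)
11^8 ≡ 877^2 = 769129 ≡ 639 (mod 1147)
11^16 ≡ 639^2 = 408321 ≡ 1136 (mod 1147)
11^32 ≡ 1136^2 = 1290496 ≡ 121 (mod 1147)
11^64 ≡ 121^2 = 14641 ≡ 877 (mod 1147)
11^128 ≡ 877^2 = 769129 ≡ 639 (mod 1147)
11^256 ≡ 639^2 = 408321 ≡ 1136 (mod 1147)
11^512 ≡ 1136^2 = 1290496 ≡ 121 (mod 1147)
11^1024 ≡ 121^2 = 14641 ≡ 877 (mod 1147)
1146 = 1024 + 64 + 32 + 16 + 8 + 2 in binary powers of 2.
So 11^1146 ≡ 877 · 877 · 121 · 1136 · 639 · 121 ≡ 593 (mod 1147).
Since 593 ≠ 1, base 11 is a Fermat witness: 1147 is composite.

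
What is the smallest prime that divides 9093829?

9093829 is odd.
Digit sum 40, not divisible by 3.
Ends in 9: not divisible by 5.
7: 9093829 = 7·1299118 + 3
11: 9093829 = 11·826711 + 8
13: 9093829 = 13·699525 + 4
17: 9093829 = 17·534931 + 2
19: 9093829 = 19·478622 + 11
23: 9093829 = 23·395383 + 20
29: 9093829 = 29·313580 + 9
31: 9093829 = 31·293349 + 10
37: 9093829 = 37·245779 + 6
41: 9093829 = 41·221800 + 29
43: 9093829 = 43·211484 + 17
47: 9093829 = 47·193485 + 34
53: 9093829 = 53·171581 + 36
59: 9093829 = 59·154132 + 41
61: 9093829 = 61·149079 + 10
67: 9093829 = 67·135728 + 53
71: 9093829 = 71·128082 + 7
73: 9093829 = 73·124573

73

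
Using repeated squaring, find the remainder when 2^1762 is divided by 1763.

2^1 ≡ 2 (mod 1763)
2^2 ≡ 2^2 = 4 ≡ 4 (mod 1763)
2^4 ≡ 4^2 = 16 ≡ 16 (mod 1763)
2^8 ≡ 16^2 = 256 ≡ 256 (mod 1763)
2^16 ≡ 256^2 = 65536 ≡ 305 (mod 1763)
2^32 ≡ 305^2 = 93025 ≡ 1349 (mod 1763)
2^64 ≡ 1349^2 = 1819801 ≡ 385 (mod 1763)
2^128 ≡ 385^2 = 148225 ≡ 133 (mod 1763)
2^256 ≡ 133^2 = 17689 ≡ 59 (mod 1763)
2^512 ≡ 59^2 = 3481 ≡ 1718 (mod 1763)
2^1024 ≡ 1718^2 = 2951524 ≡ 262 (mod 1763)
1762 = 1024 + 512 + 128 + 64 + 32 + 2 in binary powers of 2.
So 2^1762 ≡ 262 · 1718 · 133 · 385 · 1349 · 4 ≡ 742 (mod 1763).
Since 742 ≠ 1, base 2 is a Fermat witness: 1763 is composite.

742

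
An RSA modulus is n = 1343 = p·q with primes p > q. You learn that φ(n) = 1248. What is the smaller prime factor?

φ(n) = (p−1)(q−1) = n − (p+q) + 1, so p + q = 1343 − 1248 + 1 = 96.
p and q are the roots of t² − 96t + 1343 = 0.
Discriminant: 96² − 4·1343 = 9216 − 5372 = 3844; √3844 = 62.
q = (96 − 62)/2 = 17, p = (96 + 62)/2 = 79.
Check: 17 · 79 = 1343.

17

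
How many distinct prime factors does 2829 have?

3

2829 = 3 · 943
943 = 23 · 41
2829 = 3 · 23 · 41, which has 3 distinct prime factors.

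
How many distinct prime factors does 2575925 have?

2575925 = 5^2 · 103037
103037 = 11 · 9367
9367 = 17 · 551
551 = 19 · 29
2575925 = 5^2 · 11 · 17 · 19 · 29, which has 5 distinct prime factors.

5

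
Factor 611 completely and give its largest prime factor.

47

611 = 13 · 47
47 is prime.
So 611 = 13 · 47; the largest prime factor is 47.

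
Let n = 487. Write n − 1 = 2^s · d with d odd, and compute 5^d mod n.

487 − 1 = 486 = 2^1 · 243, so d = 243.
5^1 ≡ 5 (mod 487)
5^2 ≡ 5^2 = 25 ≡ 25 (mod 487)
5^4 ≡ 25^2 = 625 ≡ 138 (mod 487)
5^8 ≡ 138^2 = 19044 ≡ 51 (mod 487)
5^16 ≡ 51^2 = 2601 ≡ 166 (mod 487)
5^32 ≡ 166^2 = 27556 ≡ 284 (mod 487)
5^64 ≡ 284^2 = 80656 ≡ 301 (mod 487)
5^128 ≡ 301^2 = 90601 ≡ 19 (mod 487)
243 = 128 + 64 + 32 + 16 + 2 + 1 in binary powers of 2.
So 5^243 ≡ 19 · 301 · 284 · 166 · 25 · 5 ≡ 486 (mod 487).
Since 5^d ≡ 486 (mod 487), base 5 does not prove 487 composite.

486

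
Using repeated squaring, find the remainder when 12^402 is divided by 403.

66

12^1 ≡ 12 (mod 403)
12^2 ≡ 12^2 = 144 ≡ 144 (mod 403)
12^4 ≡ 144^2 = 20736 ≡ 183 (mod 403)
12^8 ≡ 183^2 = 33489 ≡ 40 (mod 403)
12^16 ≡ 40^2 = 1600 ≡ 391 (mod 403)
12^32 ≡ 391^2 = 152881 ≡ 144 (mod 403)
12^64 ≡ 144^2 = 20736 ≡ 183 (mod 403)
12^128 ≡ 183^2 = 33489 ≡ 40 (mod 403)
12^256 ≡ 40^2 = 1600 ≡ 391 (mod 403)
402 = 256 + 128 + 16 + 2 in binary powers of 2.
So 12^402 ≡ 391 · 40 · 391 · 144 ≡ 66 (mod 403).
Since 66 ≠ 1, base 12 is a Fermat witness: 403 is composite.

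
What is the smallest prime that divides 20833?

83

20833 is odd.
Digit sum 16, not divisible by 3.
Ends in 3: not divisible by 5.
7: 20833 = 7·2976 + 1
11: 20833 = 11·1893 + 10
13: 20833 = 13·1602 + 7
17: 20833 = 17·1225 + 8
19: 20833 = 19·1096 + 9
23: 20833 = 23·905 + 18
29: 20833 = 29·718 + 11
31: 20833 = 31·672 + 1
37: 20833 = 37·563 + 2
41: 20833 = 41·508 + 5
43: 20833 = 43·484 + 21
47: 20833 = 47·443 + 12
53: 20833 = 53·393 + 4
59: 20833 = 59·353 + 6
61: 20833 = 61·341 + 32
67: 20833 = 67·310 + 63
71: 20833 = 71·293 + 30
73: 20833 = 73·285 + 28
79: 20833 = 79·263 + 56
83: 20833 = 83·251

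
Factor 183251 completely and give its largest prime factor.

183251 = 29 · 6319
6319 = 71 · 89
89 is prime.
So 183251 = 29 · 71 · 89; the largest prime factor is 89.

89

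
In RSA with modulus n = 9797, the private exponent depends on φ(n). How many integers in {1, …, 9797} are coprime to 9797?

9600

Factor: 9797 = 97 · 101.
φ(9797) = (97−1) · (101−1) = 96 · 100 = 9600.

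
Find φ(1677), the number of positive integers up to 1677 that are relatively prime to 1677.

1008

Factor: 1677 = 3 · 13 · 43.
φ(1677) = (3−1) · (13−1) · (43−1) = 2 · 12 · 42 = 1008.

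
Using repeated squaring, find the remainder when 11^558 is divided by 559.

532

11^1 ≡ 11 (mod 559)
11^2 ≡ 11^2 = 121 ≡ 121 (mod 559)
11^4 ≡ 121^2 = 14641 ≡ 107 (mod 559)
11^8 ≡ 107^2 = 11449 ≡ 269 (mod 559)
11^16 ≡ 269^2 = 72361 ≡ 250 (mod 559)
11^32 ≡ 250^2 = 62500 ≡ 451 (mod 559)
11^64 ≡ 451^2 = 203401 ≡ 484 (mod 559)
11^128 ≡ 484^2 = 234256 ≡ 35 (mod 559)
11^256 ≡ 35^2 = 1225 ≡ 107 (mod 559)
11^512 ≡ 107^2 = 11449 ≡ 269 (mod 559)
558 = 512 + 32 + 8 + 4 + 2 in binary powers of 2.
So 11^558 ≡ 269 · 451 · 269 · 107 · 121 ≡ 532 (mod 559).
Since 532 ≠ 1, base 11 is a Fermat witness: 559 is composite.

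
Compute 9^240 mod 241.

1

9^1 ≡ 9 (mod 241)
9^2 ≡ 9^2 = 81 ≡ 81 (mod 241)
9^4 ≡ 81^2 = 6561 ≡ 54 (mod 241)
9^8 ≡ 54^2 = 2916 ≡ 24 (mod 241)
9^16 ≡ 24^2 = 576 ≡ 94 (mod 241)
9^32 ≡ 94^2 = 8836 ≡ 160 (mod 241)
9^64 ≡ 160^2 = 25600 ≡ 54 (mod 241)
9^128 ≡ 54^2 = 2916 ≡ 24 (mod 241)
240 = 128 + 64 + 32 + 16 in binary powers of 2.
So 9^240 ≡ 24 · 54 · 160 · 94 ≡ 1 (mod 241).
Since the result is 1, base 9 gives no evidence that 241 is composite.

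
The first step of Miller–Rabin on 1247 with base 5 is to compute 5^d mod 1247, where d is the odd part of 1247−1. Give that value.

695

1247 − 1 = 1246 = 2^1 · 623, so d = 623.
5^1 ≡ 5 (mod 1247)
5^2 ≡ 5^2 = 25 ≡ 25 (mod 1247)
5^4 ≡ 25^2 = 625 ≡ 625 (mod 1247)
5^8 ≡ 625^2 = 390625 ≡ 314 (mod 1247)
5^16 ≡ 314^2 = 98596 ≡ 83 (mod 1247)
5^32 ≡ 83^2 = 6889 ≡ 654 (mod 1247)
5^64 ≡ 654^2 = 427716 ≡ 1242 (mod 1247)
5^128 ≡ 1242^2 = 1542564 ≡ 25 (mod 1247)
5^256 ≡ 25^2 = 625 ≡ 625 (mod 1247)
5^512 ≡ 625^2 = 390625 ≡ 314 (mod 1247)
623 = 512 + 64 + 32 + 8 + 4 + 2 + 1 in binary powers of 2.
So 5^623 ≡ 314 · 1242 · 654 · 314 · 625 · 25 · 5 ≡ 695 (mod 1247).
Squaring chain: 695; never reaches −1, so base 5 is a Miller–Rabin witness that 1247 is composite.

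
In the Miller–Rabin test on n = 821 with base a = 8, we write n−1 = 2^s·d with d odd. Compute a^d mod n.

526

821 − 1 = 820 = 2^2 · 205, so d = 205.
8^1 ≡ 8 (mod 821)
8^2 ≡ 8^2 = 64 ≡ 64 (mod 821)
8^4 ≡ 64^2 = 4096 ≡ 812 (mod 821)
8^8 ≡ 812^2 = 659344 ≡ 81 (mod 821)
8^16 ≡ 81^2 = 6561 ≡ 814 (mod 821)
8^32 ≡ 814^2 = 662596 ≡ 49 (mod 821)
8^64 ≡ 49^2 = 2401 ≡ 759 (mod 821)
8^128 ≡ 759^2 = 576081 ≡ 560 (mod 821)
205 = 128 + 64 + 8 + 4 + 1 in binary powers of 2.
So 8^205 ≡ 560 · 759 · 81 · 812 · 8 ≡ 526 (mod 821).
Squaring chain: 526 → 820; reaches −1, so base 8 does not prove 821 composite.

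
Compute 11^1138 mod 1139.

11^1 ≡ 11 (mod 1139)
11^2 ≡ 11^2 = 121 ≡ 121 (mod 1139)
11^4 ≡ 121^2 = 14641 ≡ 973 (mod 1139)
11^8 ≡ 973^2 = 946729 ≡ 220 (mod 1139)
11^16 ≡ 220^2 = 48400 ≡ 562 (mod 1139)
11^32 ≡ 562^2 = 315844 ≡ 341 (mod 1139)
11^64 ≡ 341^2 = 116281 ≡ 103 (mod 1139)
11^128 ≡ 103^2 = 10609 ≡ 358 (mod 1139)
11^256 ≡ 358^2 = 128164 ≡ 596 (mod 1139)
11^512 ≡ 596^2 = 355216 ≡ 987 (mod 1139)
11^1024 ≡ 987^2 = 974169 ≡ 324 (mod 1139)
1138 = 1024 + 64 + 32 + 16 + 2 in binary powers of 2.
So 11^1138 ≡ 324 · 103 · 341 · 562 · 121 ≡ 495 (mod 1139).
Since 495 ≠ 1, base 11 is a Fermat witness: 1139 is composite.

495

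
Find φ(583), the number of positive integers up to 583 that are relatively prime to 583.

520

Factor: 583 = 11 · 53.
φ(583) = (11−1) · (53−1) = 10 · 52 = 520.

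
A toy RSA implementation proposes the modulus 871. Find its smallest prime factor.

871 is odd.
Digit sum 16, not divisible by 3.
Ends in 1: not divisible by 5.
7: 871 = 7·124 + 3
11: 871 = 11·79 + 2
13: 871 = 13·67

13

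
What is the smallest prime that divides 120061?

19

120061 is odd.
Digit sum 10, not divisible by 3.
Ends in 1: not divisible by 5.
7: 120061 = 7·17151 + 4
11: 120061 = 11·10914 + 7
13: 120061 = 13·9235 + 6
17: 120061 = 17·7062 + 7
19: 120061 = 19·6319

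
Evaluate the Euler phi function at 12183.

Factor: 12183 = 3 · 31 · 131.
φ(12183) = (3−1) · (31−1) · (131−1) = 2 · 30 · 130 = 7800.

7800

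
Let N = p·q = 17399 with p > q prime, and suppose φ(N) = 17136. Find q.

φ(n) = (p−1)(q−1) = n − (p+q) + 1, so p + q = 17399 − 17136 + 1 = 264.
p and q are the roots of t² − 264t + 17399 = 0.
Discriminant: 264² − 4·17399 = 69696 − 69596 = 100; √100 = 10.
q = (264 − 10)/2 = 127, p = (264 + 10)/2 = 137.
Check: 127 · 137 = 17399.

127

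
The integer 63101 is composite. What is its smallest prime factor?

89

63101 is odd.
Digit sum 11, not divisible by 3.
Ends in 1: not divisible by 5.
7: 63101 = 7·9014 + 3
11: 63101 = 11·5736 + 5
13: 63101 = 13·4853 + 12
17: 63101 = 17·3711 + 14
19: 63101 = 19·3321 + 2
23: 63101 = 23·2743 + 12
29: 63101 = 29·2175 + 26
31: 63101 = 31·2035 + 16
37: 63101 = 37·1705 + 16
41: 63101 = 41·1539 + 2
43: 63101 = 43·1467 + 20
47: 63101 = 47·1342 + 27
53: 63101 = 53·1190 + 31
59: 63101 = 59·1069 + 30
61: 63101 = 61·1034 + 27
67: 63101 = 67·941 + 54
71: 63101 = 71·888 + 53
73: 63101 = 73·864 + 29
79: 63101 = 79·798 + 59
83: 63101 = 83·760 + 21
89: 63101 = 89·709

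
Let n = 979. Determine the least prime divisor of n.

979 is odd.
Digit sum 25, not divisible by 3.
Ends in 9: not divisible by 5.
7: 979 = 7·139 + 6
11: 979 = 11·89

11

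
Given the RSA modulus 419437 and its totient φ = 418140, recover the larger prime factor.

691

φ(n) = (p−1)(q−1) = n − (p+q) + 1, so p + q = 419437 − 418140 + 1 = 1298.
p and q are the roots of t² − 1298t + 419437 = 0.
Discriminant: 1298² − 4·419437 = 1684804 − 1677748 = 7056; √7056 = 84.
q = (1298 − 84)/2 = 607, p = (1298 + 84)/2 = 691.
Check: 607 · 691 = 419437.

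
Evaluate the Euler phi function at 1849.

Factor: 1849 = 43^2.
φ(1849) = 43^1·(43−1) = 1806.

1806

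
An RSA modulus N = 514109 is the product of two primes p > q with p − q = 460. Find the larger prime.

983

Since p = q + 460, we have 514109 = q(q + 460), so q² + 460q − 514109 = 0.
Discriminant: 460² + 4·514109 = 211600 + 2056436 = 2268036; √2268036 = 1506.
q = (−460 + 1506)/2 = 523, and p = q + 460 = 983.
Check: 523 · 983 = 514109.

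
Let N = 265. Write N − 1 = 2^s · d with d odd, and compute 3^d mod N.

265 − 1 = 264 = 2^3 · 33, so d = 33.
3^1 ≡ 3 (mod 265)
3^2 ≡ 3^2 = 9 ≡ 9 (mod 265)
3^4 ≡ 9^2 = 81 ≡ 81 (mod 265)
3^8 ≡ 81^2 = 6561 ≡ 201 (mod 265)
3^16 ≡ 201^2 = 40401 ≡ 121 (mod 265)
3^32 ≡ 121^2 = 14641 ≡ 66 (mod 265)
33 = 32 + 1 in binary powers of 2.
So 3^33 ≡ 66 · 3 ≡ 198 (mod 265).
Squaring chain: 198 → 249 → 256; never reaches −1, so base 3 is a Miller–Rabin witness that 265 is composite.

198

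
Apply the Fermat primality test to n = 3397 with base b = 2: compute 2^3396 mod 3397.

2^1 ≡ 2 (mod 3397)
2^2 ≡ 2^2 = 4 ≡ 4 (mod 3397)
2^4 ≡ 4^2 = 16 ≡ 16 (mod 3397)
2^8 ≡ 16^2 = 256 ≡ 256 (mod 3397)
2^16 ≡ 256^2 = 65536 ≡ 993 (mod 3397)
2^32 ≡ 993^2 = 986049 ≡ 919 (mod 3397)
2^64 ≡ 919^2 = 844561 ≡ 2105 (mod 3397)
2^128 ≡ 2105^2 = 4431025 ≡ 1337 (mod 3397)
2^256 ≡ 1337^2 = 1787569 ≡ 747 (mod 3397)
2^512 ≡ 747^2 = 558009 ≡ 901 (mod 3397)
2^1024 ≡ 901^2 = 811801 ≡ 3315 (mod 3397)
2^2048 ≡ 3315^2 = 10989225 ≡ 3327 (mod 3397)
3396 = 2048 + 1024 + 256 + 64 + 4 in binary powers of 2.
So 2^3396 ≡ 3327 · 3315 · 747 · 2105 · 16 ≡ 2062 (mod 3397).
Since 2062 ≠ 1, base 2 is a Fermat witness: 3397 is composite.

2062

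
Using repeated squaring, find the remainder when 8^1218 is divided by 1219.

8^1 ≡ 8 (mod 1219)
8^2 ≡ 8^2 = 64 ≡ 64 (mod 1219)
8^4 ≡ 64^2 = 4096 ≡ 439 (mod 1219)
8^8 ≡ 439^2 = 192721 ≡ 119 (mod 1219)
8^16 ≡ 119^2 = 14161 ≡ 752 (mod 1219)
8^32 ≡ 752^2 = 565504 ≡ 1107 (mod 1219)
8^64 ≡ 1107^2 = 1225449 ≡ 354 (mod 1219)
8^128 ≡ 354^2 = 125316 ≡ 978 (mod 1219)
8^256 ≡ 978^2 = 956484 ≡ 788 (mod 1219)
8^512 ≡ 788^2 = 620944 ≡ 473 (mod 1219)
8^1024 ≡ 473^2 = 223729 ≡ 652 (mod 1219)
1218 = 1024 + 128 + 64 + 2 in binary powers of 2.
So 8^1218 ≡ 652 · 978 · 354 · 64 ≡ 855 (mod 1219).
Since 855 ≠ 1, base 8 is a Fermat witness: 1219 is composite.

855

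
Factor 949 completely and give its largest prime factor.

73

949 = 13 · 73
73 is prime.
So 949 = 13 · 73; the largest prime factor is 73.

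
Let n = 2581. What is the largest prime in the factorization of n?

89

2581 = 29 · 89
89 is prime.
So 2581 = 29 · 89; the largest prime factor is 89.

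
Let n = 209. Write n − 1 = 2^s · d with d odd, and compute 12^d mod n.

209 − 1 = 208 = 2^4 · 13, so d = 13.
12^1 ≡ 12 (mod 209)
12^2 ≡ 12^2 = 144 ≡ 144 (mod 209)
12^4 ≡ 144^2 = 20736 ≡ 45 (mod 209)
12^8 ≡ 45^2 = 2025 ≡ 144 (mod 209)
13 = 8 + 4 + 1 in binary powers of 2.
So 12^13 ≡ 144 · 45 · 12 ≡ 12 (mod 209).
Squaring chain: 12 → 144 → 45 → 144; never reaches −1, so base 12 is a Miller–Rabin witness that 209 is composite.

12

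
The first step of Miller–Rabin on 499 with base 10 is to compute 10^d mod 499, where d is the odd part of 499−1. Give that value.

498

499 − 1 = 498 = 2^1 · 249, so d = 249.
10^1 ≡ 10 (mod 499)
10^2 ≡ 10^2 = 100 ≡ 100 (mod 499)
10^4 ≡ 100^2 = 10000 ≡ 20 (mod 499)
10^8 ≡ 20^2 = 400 ≡ 400 (mod 499)
10^16 ≡ 400^2 = 160000 ≡ 320 (mod 499)
10^32 ≡ 320^2 = 102400 ≡ 105 (mod 499)
10^64 ≡ 105^2 = 11025 ≡ 47 (mod 499)
10^128 ≡ 47^2 = 2209 ≡ 213 (mod 499)
249 = 128 + 64 + 32 + 16 + 8 + 1 in binary powers of 2.
So 10^249 ≡ 213 · 47 · 105 · 320 · 400 · 10 ≡ 498 (mod 499).
Since 10^d ≡ 498 (mod 499), base 10 does not prove 499 composite.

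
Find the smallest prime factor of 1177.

1177 is odd.
Digit sum 16, not divisible by 3.
Ends in 7: not divisible by 5.
7: 1177 = 7·168 + 1
11: 1177 = 11·107

11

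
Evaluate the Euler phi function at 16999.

16720

Factor: 16999 = 89 · 191.
φ(16999) = (89−1) · (191−1) = 88 · 190 = 16720.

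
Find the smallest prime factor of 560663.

47

560663 is odd.
Digit sum 26, not divisible by 3.
Ends in 3: not divisible by 5.
7: 560663 = 7·80094 + 5
11: 560663 = 11·50969 + 4
13: 560663 = 13·43127 + 12
17: 560663 = 17·32980 + 3
19: 560663 = 19·29508 + 11
23: 560663 = 23·24376 + 15
29: 560663 = 29·19333 + 6
31: 560663 = 31·18085 + 28
37: 560663 = 37·15153 + 2
41: 560663 = 41·13674 + 29
43: 560663 = 43·13038 + 29
47: 560663 = 47·11929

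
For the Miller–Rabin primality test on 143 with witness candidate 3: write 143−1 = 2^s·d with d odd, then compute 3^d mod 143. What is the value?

143 − 1 = 142 = 2^1 · 71, so d = 71.
3^1 ≡ 3 (mod 143)
3^2 ≡ 3^2 = 9 ≡ 9 (mod 143)
3^4 ≡ 9^2 = 81 ≡ 81 (mod 143)
3^8 ≡ 81^2 = 6561 ≡ 126 (mod 143)
3^16 ≡ 126^2 = 15876 ≡ 3 (mod 143)
3^32 ≡ 3^2 = 9 ≡ 9 (mod 143)
3^64 ≡ 9^2 = 81 ≡ 81 (mod 143)
71 = 64 + 4 + 2 + 1 in binary powers of 2.
So 3^71 ≡ 81 · 81 · 9 · 3 ≡ 113 (mod 143).
Squaring chain: 113; never reaches −1, so base 3 is a Miller–Rabin witness that 143 is composite.

113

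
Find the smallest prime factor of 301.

7

301 is odd.
Digit sum 4, not divisible by 3.
Ends in 1: not divisible by 5.
7: 301 = 7·43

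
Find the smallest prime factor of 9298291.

9298291 is odd.
Digit sum 40, not divisible by 3.
Ends in 1: not divisible by 5.
7: 9298291 = 7·1328327 + 2
11: 9298291 = 11·845299 + 2
13: 9298291 = 13·715253 + 2
17: 9298291 = 17·546958 + 5
19: 9298291 = 19·489383 + 14
23: 9298291 = 23·404273 + 12
29: 9298291 = 29·320630 + 21
31: 9298291 = 31·299944 + 27
37: 9298291 = 37·251305 + 6
41: 9298291 = 41·226787 + 24
43: 9298291 = 43·216239 + 14
47: 9298291 = 47·197835 + 46
53: 9298291 = 53·175439 + 24
59: 9298291 = 59·157598 + 9
61: 9298291 = 61·152431

61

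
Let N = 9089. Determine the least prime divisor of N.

61

9089 is odd.
Digit sum 26, not divisible by 3.
Ends in 9: not divisible by 5.
7: 9089 = 7·1298 + 3
11: 9089 = 11·826 + 3
13: 9089 = 13·699 + 2
17: 9089 = 17·534 + 11
19: 9089 = 19·478 + 7
23: 9089 = 23·395 + 4
29: 9089 = 29·313 + 12
31: 9089 = 31·293 + 6
37: 9089 = 37·245 + 24
41: 9089 = 41·221 + 28
43: 9089 = 43·211 + 16
47: 9089 = 47·193 + 18
53: 9089 = 53·171 + 26
59: 9089 = 59·154 + 3
61: 9089 = 61·149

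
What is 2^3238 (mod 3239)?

318

2^1 ≡ 2 (mod 3239)
2^2 ≡ 2^2 = 4 ≡ 4 (mod 3239)
2^4 ≡ 4^2 = 16 ≡ 16 (mod 3239)
2^8 ≡ 16^2 = 256 ≡ 256 (mod 3239)
2^16 ≡ 256^2 = 65536 ≡ 756 (mod 3239)
2^32 ≡ 756^2 = 571536 ≡ 1472 (mod 3239)
2^64 ≡ 1472^2 = 2166784 ≡ 3132 (mod 3239)
2^128 ≡ 3132^2 = 9809424 ≡ 1732 (mod 3239)
2^256 ≡ 1732^2 = 2999824 ≡ 510 (mod 3239)
2^512 ≡ 510^2 = 260100 ≡ 980 (mod 3239)
2^1024 ≡ 980^2 = 960400 ≡ 1656 (mod 3239)
2^2048 ≡ 1656^2 = 2742336 ≡ 2142 (mod 3239)
3238 = 2048 + 1024 + 128 + 32 + 4 + 2 in binary powers of 2.
So 2^3238 ≡ 2142 · 1656 · 1732 · 1472 · 16 · 4 ≡ 318 (mod 3239).
Since 318 ≠ 1, base 2 is a Fermat witness: 3239 is composite.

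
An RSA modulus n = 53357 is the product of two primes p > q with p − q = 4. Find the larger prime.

Since p = q + 4, we have 53357 = q(q + 4), so q² + 4q − 53357 = 0.
Discriminant: 4² + 4·53357 = 16 + 213428 = 213444; √213444 = 462.
q = (−4 + 462)/2 = 229, and p = q + 4 = 233.
Check: 229 · 233 = 53357.

233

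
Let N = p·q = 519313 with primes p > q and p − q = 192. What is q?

Since p = q + 192, we have 519313 = q(q + 192), so q² + 192q − 519313 = 0.
Discriminant: 192² + 4·519313 = 36864 + 2077252 = 2114116; √2114116 = 1454.
q = (−192 + 1454)/2 = 631, and p = q + 192 = 823.
Check: 631 · 823 = 519313.

631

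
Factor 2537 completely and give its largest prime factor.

2537 = 43 · 59
59 is prime.
So 2537 = 43 · 59; the largest prime factor is 59.

59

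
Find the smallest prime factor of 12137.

53

12137 is odd.
Digit sum 14, not divisible by 3.
Ends in 7: not divisible by 5.
7: 12137 = 7·1733 + 6
11: 12137 = 11·1103 + 4
13: 12137 = 13·933 + 8
17: 12137 = 17·713 + 16
19: 12137 = 19·638 + 15
23: 12137 = 23·527 + 16
29: 12137 = 29·418 + 15
31: 12137 = 31·391 + 16
37: 12137 = 37·328 + 1
41: 12137 = 41·296 + 1
43: 12137 = 43·282 + 11
47: 12137 = 47·258 + 11
53: 12137 = 53·229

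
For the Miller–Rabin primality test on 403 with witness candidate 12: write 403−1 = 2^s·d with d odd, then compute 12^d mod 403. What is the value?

403 − 1 = 402 = 2^1 · 201, so d = 201.
12^1 ≡ 12 (mod 403)
12^2 ≡ 12^2 = 144 ≡ 144 (mod 403)
12^4 ≡ 144^2 = 20736 ≡ 183 (mod 403)
12^8 ≡ 183^2 = 33489 ≡ 40 (mod 403)
12^16 ≡ 40^2 = 1600 ≡ 391 (mod 403)
12^32 ≡ 391^2 = 152881 ≡ 144 (mod 403)
12^64 ≡ 144^2 = 20736 ≡ 183 (mod 403)
12^128 ≡ 183^2 = 33489 ≡ 40 (mod 403)
201 = 128 + 64 + 8 + 1 in binary powers of 2.
So 12^201 ≡ 40 · 183 · 40 · 12 ≡ 246 (mod 403).
Squaring chain: 246; never reaches −1, so base 12 is a Miller–Rabin witness that 403 is composite.

246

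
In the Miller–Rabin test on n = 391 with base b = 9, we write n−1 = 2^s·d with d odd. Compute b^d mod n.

391 − 1 = 390 = 2^1 · 195, so d = 195.
9^1 ≡ 9 (mod 391)
9^2 ≡ 9^2 = 81 ≡ 81 (mod 391)
9^4 ≡ 81^2 = 6561 ≡ 305 (mod 391)
9^8 ≡ 305^2 = 93025 ≡ 358 (mod 391)
9^16 ≡ 358^2 = 128164 ≡ 307 (mod 391)
9^32 ≡ 307^2 = 94249 ≡ 18 (mod 391)
9^64 ≡ 18^2 = 324 ≡ 324 (mod 391)
9^128 ≡ 324^2 = 104976 ≡ 188 (mod 391)
195 = 128 + 64 + 2 + 1 in binary powers of 2.
So 9^195 ≡ 188 · 324 · 81 · 9 ≡ 151 (mod 391).
Squaring chain: 151; never reaches −1, so base 9 is a Miller–Rabin witness that 391 is composite.

151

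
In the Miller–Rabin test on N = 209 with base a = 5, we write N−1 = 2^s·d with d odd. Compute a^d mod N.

209 − 1 = 208 = 2^4 · 13, so d = 13.
5^1 ≡ 5 (mod 209)
5^2 ≡ 5^2 = 25 ≡ 25 (mod 209)
5^4 ≡ 25^2 = 625 ≡ 207 (mod 209)
5^8 ≡ 207^2 = 42849 ≡ 4 (mod 209)
13 = 8 + 4 + 1 in binary powers of 2.
So 5^13 ≡ 4 · 207 · 5 ≡ 169 (mod 209).
Squaring chain: 169 → 137 → 168 → 9; never reaches −1, so base 5 is a Miller–Rabin witness that 209 is composite.

169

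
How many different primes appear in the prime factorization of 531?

531 = 3^2 · 59
531 = 3^2 · 59, which has 2 distinct prime factors.

2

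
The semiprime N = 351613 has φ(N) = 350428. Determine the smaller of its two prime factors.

587

φ(n) = (p−1)(q−1) = n − (p+q) + 1, so p + q = 351613 − 350428 + 1 = 1186.
p and q are the roots of t² − 1186t + 351613 = 0.
Discriminant: 1186² − 4·351613 = 1406596 − 1406452 = 144; √144 = 12.
q = (1186 − 12)/2 = 587, p = (1186 + 12)/2 = 599.
Check: 587 · 599 = 351613.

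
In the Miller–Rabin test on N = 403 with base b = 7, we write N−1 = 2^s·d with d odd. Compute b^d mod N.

403 − 1 = 402 = 2^1 · 201, so d = 201.
7^1 ≡ 7 (mod 403)
7^2 ≡ 7^2 = 49 ≡ 49 (mod 403)
7^4 ≡ 49^2 = 2401 ≡ 386 (mod 403)
7^8 ≡ 386^2 = 148996 ≡ 289 (mod 403)
7^16 ≡ 289^2 = 83521 ≡ 100 (mod 403)
7^32 ≡ 100^2 = 10000 ≡ 328 (mod 403)
7^64 ≡ 328^2 = 107584 ≡ 386 (mod 403)
7^128 ≡ 386^2 = 148996 ≡ 289 (mod 403)
201 = 128 + 64 + 8 + 1 in binary powers of 2.
So 7^201 ≡ 289 · 386 · 289 · 7 ≡ 190 (mod 403).
Squaring chain: 190; never reaches −1, so base 7 is a Miller–Rabin witness that 403 is composite.

190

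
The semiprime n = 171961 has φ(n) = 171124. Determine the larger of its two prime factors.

φ(n) = (p−1)(q−1) = n − (p+q) + 1, so p + q = 171961 − 171124 + 1 = 838.
p and q are the roots of t² − 838t + 171961 = 0.
Discriminant: 838² − 4·171961 = 702244 − 687844 = 14400; √14400 = 120.
q = (838 − 120)/2 = 359, p = (838 + 120)/2 = 479.
Check: 359 · 479 = 171961.

479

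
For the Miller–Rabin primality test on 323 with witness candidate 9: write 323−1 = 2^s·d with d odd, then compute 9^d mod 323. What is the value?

264

323 − 1 = 322 = 2^1 · 161, so d = 161.
9^1 ≡ 9 (mod 323)
9^2 ≡ 9^2 = 81 ≡ 81 (mod 323)
9^4 ≡ 81^2 = 6561 ≡ 101 (mod 323)
9^8 ≡ 101^2 = 10201 ≡ 188 (mod 323)
9^16 ≡ 188^2 = 35344 ≡ 137 (mod 323)
9^32 ≡ 137^2 = 18769 ≡ 35 (mod 323)
9^64 ≡ 35^2 = 1225 ≡ 256 (mod 323)
9^128 ≡ 256^2 = 65536 ≡ 290 (mod 323)
161 = 128 + 32 + 1 in binary powers of 2.
So 9^161 ≡ 290 · 35 · 9 ≡ 264 (mod 323).
Squaring chain: 264; never reaches −1, so base 9 is a Miller–Rabin witness that 323 is composite.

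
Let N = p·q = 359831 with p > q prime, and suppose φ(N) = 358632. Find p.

613

φ(n) = (p−1)(q−1) = n − (p+q) + 1, so p + q = 359831 − 358632 + 1 = 1200.
p and q are the roots of t² − 1200t + 359831 = 0.
Discriminant: 1200² − 4·359831 = 1440000 − 1439324 = 676; √676 = 26.
q = (1200 − 26)/2 = 587, p = (1200 + 26)/2 = 613.
Check: 587 · 613 = 359831.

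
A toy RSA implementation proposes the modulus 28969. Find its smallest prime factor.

28969 is odd.
Digit sum 34, not divisible by 3.
Ends in 9: not divisible by 5.
7: 28969 = 7·4138 + 3
11: 28969 = 11·2633 + 6
13: 28969 = 13·2228 + 5
17: 28969 = 17·1704 + 1
19: 28969 = 19·1524 + 13
23: 28969 = 23·1259 + 12
29: 28969 = 29·998 + 27
31: 28969 = 31·934 + 15
37: 28969 = 37·782 + 35
41: 28969 = 41·706 + 23
43: 28969 = 43·673 + 30
47: 28969 = 47·616 + 17
53: 28969 = 53·546 + 31
59: 28969 = 59·491

59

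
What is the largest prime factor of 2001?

2001 = 3 · 667
667 = 23 · 29
29 is prime.
So 2001 = 3 · 23 · 29; the largest prime factor is 29.

29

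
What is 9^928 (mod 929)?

1

9^1 ≡ 9 (mod 929)
9^2 ≡ 9^2 = 81 ≡ 81 (mod 929)
9^4 ≡ 81^2 = 6561 ≡ 58 (mod 929)
9^8 ≡ 58^2 = 3364 ≡ 577 (mod 929)
9^16 ≡ 577^2 = 332929 ≡ 347 (mod 929)
9^32 ≡ 347^2 = 120409 ≡ 568 (mod 929)
9^64 ≡ 568^2 = 322624 ≡ 261 (mod 929)
9^128 ≡ 261^2 = 68121 ≡ 304 (mod 929)
9^256 ≡ 304^2 = 92416 ≡ 445 (mod 929)
9^512 ≡ 445^2 = 198025 ≡ 148 (mod 929)
928 = 512 + 256 + 128 + 32 in binary powers of 2.
So 9^928 ≡ 148 · 445 · 304 · 568 ≡ 1 (mod 929).
Since the result is 1, base 9 gives no evidence that 929 is composite.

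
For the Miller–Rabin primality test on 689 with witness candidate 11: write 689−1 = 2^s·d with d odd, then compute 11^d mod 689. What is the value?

689 − 1 = 688 = 2^4 · 43, so d = 43.
11^1 ≡ 11 (mod 689)
11^2 ≡ 11^2 = 121 ≡ 121 (mod 689)
11^4 ≡ 121^2 = 14641 ≡ 172 (mod 689)
11^8 ≡ 172^2 = 29584 ≡ 646 (mod 689)
11^16 ≡ 646^2 = 417316 ≡ 471 (mod 689)
11^32 ≡ 471^2 = 221841 ≡ 672 (mod 689)
43 = 32 + 8 + 2 + 1 in binary powers of 2.
So 11^43 ≡ 672 · 646 · 121 · 11 ≡ 93 (mod 689).
Squaring chain: 93 → 381 → 471 → 672; never reaches −1, so base 11 is a Miller–Rabin witness that 689 is composite.

93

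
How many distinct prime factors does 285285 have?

285285 = 3 · 95095
95095 = 5 · 19019
19019 = 7 · 2717
2717 = 11 · 247
247 = 13 · 19
285285 = 3 · 5 · 7 · 11 · 13 · 19, which has 6 distinct prime factors.

6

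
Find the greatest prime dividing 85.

85 = 5 · 17
17 is prime.
So 85 = 5 · 17; the largest prime factor is 17.

17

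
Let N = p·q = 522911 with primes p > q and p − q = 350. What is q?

569

Since p = q + 350, we have 522911 = q(q + 350), so q² + 350q − 522911 = 0.
Discriminant: 350² + 4·522911 = 122500 + 2091644 = 2214144; √2214144 = 1488.
q = (−350 + 1488)/2 = 569, and p = q + 350 = 919.
Check: 569 · 919 = 522911.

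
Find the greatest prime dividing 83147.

83147 = 17 · 4891
4891 = 67 · 73
73 is prime.
So 83147 = 17 · 67 · 73; the largest prime factor is 73.

73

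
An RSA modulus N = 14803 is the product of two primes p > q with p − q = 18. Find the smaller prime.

113

Since p = q + 18, we have 14803 = q(q + 18), so q² + 18q − 14803 = 0.
Discriminant: 18² + 4·14803 = 324 + 59212 = 59536; √59536 = 244.
q = (−18 + 244)/2 = 113, and p = q + 18 = 131.
Check: 113 · 131 = 14803.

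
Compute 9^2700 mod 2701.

9^1 ≡ 9 (mod 2701)
9^2 ≡ 9^2 = 81 ≡ 81 (mod 2701)
9^4 ≡ 81^2 = 6561 ≡ 1159 (mod 2701)
9^8 ≡ 1159^2 = 1343281 ≡ 884 (mod 2701)
9^16 ≡ 884^2 = 781456 ≡ 867 (mod 2701)
9^32 ≡ 867^2 = 751689 ≡ 811 (mod 2701)
9^64 ≡ 811^2 = 657721 ≡ 1378 (mod 2701)
9^128 ≡ 1378^2 = 1898884 ≡ 81 (mod 2701)
9^256 ≡ 81^2 = 6561 ≡ 1159 (mod 2701)
9^512 ≡ 1159^2 = 1343281 ≡ 884 (mod 2701)
9^1024 ≡ 884^2 = 781456 ≡ 867 (mod 2701)
9^2048 ≡ 867^2 = 751689 ≡ 811 (mod 2701)
2700 = 2048 + 512 + 128 + 8 + 4 in binary powers of 2.
So 9^2700 ≡ 811 · 884 · 81 · 884 · 1159 ≡ 1 (mod 2701).
Since the result is 1, base 9 gives no evidence that 2701 is composite.

1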